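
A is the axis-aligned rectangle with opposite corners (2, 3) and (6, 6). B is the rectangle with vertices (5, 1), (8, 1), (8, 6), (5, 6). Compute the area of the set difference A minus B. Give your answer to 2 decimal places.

|A∩B|: x∈[5,6], y∈[3,6] → 1·3 = 3.
|A| = 12.
|A ∖ B| = |A| − |A∩B| = 12 − 3 = 9.00.

9.00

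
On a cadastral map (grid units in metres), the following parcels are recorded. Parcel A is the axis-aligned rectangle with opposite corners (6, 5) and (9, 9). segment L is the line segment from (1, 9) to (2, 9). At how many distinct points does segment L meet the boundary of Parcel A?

0

The segment lies entirely outside Parcel A and never meets its boundary.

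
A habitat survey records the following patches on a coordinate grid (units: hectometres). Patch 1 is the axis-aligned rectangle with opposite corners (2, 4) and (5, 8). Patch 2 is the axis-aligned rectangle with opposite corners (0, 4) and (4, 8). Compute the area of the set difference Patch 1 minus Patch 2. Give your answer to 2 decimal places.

4.00

|Patch 1∩Patch 2|: x∈[2,4], y∈[4,8] → 2·4 = 8.
|Patch 1| = 12.
|Patch 1 ∖ Patch 2| = |Patch 1| − |Patch 1∩Patch 2| = 12 − 8 = 4.00.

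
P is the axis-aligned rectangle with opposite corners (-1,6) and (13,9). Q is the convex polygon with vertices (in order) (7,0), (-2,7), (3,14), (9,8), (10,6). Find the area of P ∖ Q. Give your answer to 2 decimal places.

|P| = 42, |P∩Q| = 30.3397.
|P ∖ Q| = |P| − |P∩Q| = 42 − 30.3397 = 11.66.

11.66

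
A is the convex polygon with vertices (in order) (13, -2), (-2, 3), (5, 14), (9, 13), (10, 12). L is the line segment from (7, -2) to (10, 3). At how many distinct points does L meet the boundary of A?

The segment meets the boundary at (8,-0.333).

1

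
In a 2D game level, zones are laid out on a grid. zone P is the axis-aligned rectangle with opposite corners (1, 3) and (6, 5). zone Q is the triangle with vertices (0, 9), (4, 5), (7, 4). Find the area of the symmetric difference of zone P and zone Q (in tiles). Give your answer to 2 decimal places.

12.78

|zone P| = 10, |zone Q| = 4, |zone P∩zone Q| = 0.6095.
|zone P △ zone Q| = |zone P| + |zone Q| − 2·|zone P∩zone Q| = 10 + 4 − 1.219 = 12.78.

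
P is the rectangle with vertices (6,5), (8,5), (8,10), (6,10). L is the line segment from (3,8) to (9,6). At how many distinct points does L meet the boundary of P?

2

The segment meets the boundary at (8,6.333), (6,7).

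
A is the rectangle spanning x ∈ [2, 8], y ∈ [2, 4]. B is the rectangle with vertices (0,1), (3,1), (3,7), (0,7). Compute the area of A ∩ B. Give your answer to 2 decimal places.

|A∩B|: x∈[2,3], y∈[2,4] → 1·2 = 2.

2.00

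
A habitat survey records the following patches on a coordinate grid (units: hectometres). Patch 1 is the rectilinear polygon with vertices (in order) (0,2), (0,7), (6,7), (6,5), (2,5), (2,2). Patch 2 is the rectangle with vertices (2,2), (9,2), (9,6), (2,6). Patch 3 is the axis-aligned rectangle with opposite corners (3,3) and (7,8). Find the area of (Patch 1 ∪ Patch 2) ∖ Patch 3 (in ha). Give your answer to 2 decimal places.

|Patch 1 ∪ Patch 2| = 42.
|(Patch 1 ∪ Patch 2) ∩ Patch 3| = 15.
|(Patch 1 ∪ Patch 2) ∖ Patch 3| = 42 − 15 = 27.00.

27.00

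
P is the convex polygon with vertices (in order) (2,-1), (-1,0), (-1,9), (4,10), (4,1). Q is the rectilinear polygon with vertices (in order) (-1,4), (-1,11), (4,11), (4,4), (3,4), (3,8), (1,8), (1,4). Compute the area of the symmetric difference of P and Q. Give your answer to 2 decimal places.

37.00

|P| = 49, |Q| = 27, |P∩Q| = 19.5.
|P △ Q| = |P| + |Q| − 2·|P∩Q| = 49 + 27 − 39 = 37.00.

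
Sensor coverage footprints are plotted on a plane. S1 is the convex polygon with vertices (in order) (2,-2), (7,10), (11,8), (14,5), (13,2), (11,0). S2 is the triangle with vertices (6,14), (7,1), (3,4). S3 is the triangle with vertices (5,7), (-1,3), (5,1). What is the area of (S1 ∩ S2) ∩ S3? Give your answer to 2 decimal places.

The region (S1 ∩ S2) ∩ S3 is the polygon with vertices (4.143,3.143), (5,5.2), (5,2.5).
By the shoelace formula its area is 1.16.

1.16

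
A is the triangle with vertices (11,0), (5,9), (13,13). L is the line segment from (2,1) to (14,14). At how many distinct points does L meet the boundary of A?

2

The segment meets the boundary at (12.985,12.9), (6.839,6.242).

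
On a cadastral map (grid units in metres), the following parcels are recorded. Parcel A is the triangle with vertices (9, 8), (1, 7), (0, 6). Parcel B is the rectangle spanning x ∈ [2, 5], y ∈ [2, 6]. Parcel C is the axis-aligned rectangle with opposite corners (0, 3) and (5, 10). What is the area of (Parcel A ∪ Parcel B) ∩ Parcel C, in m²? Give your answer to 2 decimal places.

|Parcel A ∪ Parcel B| = 15.5.
|(Parcel A ∪ Parcel B) ∩ Parcel C| = 11.72.

11.72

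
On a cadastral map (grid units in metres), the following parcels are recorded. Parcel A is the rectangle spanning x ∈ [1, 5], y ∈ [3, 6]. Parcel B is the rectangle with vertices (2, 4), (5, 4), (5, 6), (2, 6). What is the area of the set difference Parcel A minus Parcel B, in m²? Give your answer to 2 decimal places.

|Parcel A∩Parcel B|: x∈[2,5], y∈[4,6] → 3·2 = 6.
|Parcel A| = 12.
|Parcel A ∖ Parcel B| = |Parcel A| − |Parcel A∩Parcel B| = 12 − 6 = 6.00.

6.00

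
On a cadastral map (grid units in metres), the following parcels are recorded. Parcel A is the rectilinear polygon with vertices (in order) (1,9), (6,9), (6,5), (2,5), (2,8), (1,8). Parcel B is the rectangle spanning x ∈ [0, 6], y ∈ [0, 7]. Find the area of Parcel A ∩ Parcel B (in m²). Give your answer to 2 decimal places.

8.00

The intersection is the polygon with vertices (6,5), (2,5), (2,7), (6,7).
By the shoelace formula its area is 8.00.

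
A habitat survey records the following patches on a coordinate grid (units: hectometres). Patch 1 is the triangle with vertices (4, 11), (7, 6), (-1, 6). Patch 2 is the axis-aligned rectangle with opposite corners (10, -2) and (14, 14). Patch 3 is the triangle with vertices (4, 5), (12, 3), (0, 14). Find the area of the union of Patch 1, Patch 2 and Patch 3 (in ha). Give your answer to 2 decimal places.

By inclusion–exclusion:
Individual areas: |Patch 1| = 20, |Patch 2| = 64, |Patch 3| = 32.
|Patch 1∩Patch 2| = 0.
|Patch 1∩Patch 3| = 12.404.
|Patch 2∩Patch 3| = 1.3333.
|Patch 1∩Patch 2∩Patch 3| = 0.
|Patch 1 ∪ Patch 2 ∪ Patch 3| = 116 − 13.7373 + 0 = 102.26.

102.26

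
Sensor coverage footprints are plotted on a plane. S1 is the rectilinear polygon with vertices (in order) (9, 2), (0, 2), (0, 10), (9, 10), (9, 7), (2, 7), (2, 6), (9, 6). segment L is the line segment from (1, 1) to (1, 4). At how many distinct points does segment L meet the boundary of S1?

1

The segment meets the boundary at (1,2).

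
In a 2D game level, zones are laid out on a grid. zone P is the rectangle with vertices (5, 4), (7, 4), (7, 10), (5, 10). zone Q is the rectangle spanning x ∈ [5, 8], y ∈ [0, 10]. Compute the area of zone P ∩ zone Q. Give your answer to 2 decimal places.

|zone P∩zone Q|: x∈[5,7], y∈[4,10] → 2·6 = 12.

12.00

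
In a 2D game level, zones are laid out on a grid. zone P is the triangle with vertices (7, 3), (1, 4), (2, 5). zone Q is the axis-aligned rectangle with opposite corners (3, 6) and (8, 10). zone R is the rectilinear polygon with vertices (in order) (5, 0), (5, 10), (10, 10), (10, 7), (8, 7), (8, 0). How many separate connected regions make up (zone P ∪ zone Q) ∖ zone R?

2

(zone P ∪ zone Q) ∖ zone R splits into 2 disjoint pieces (area 3.0333, area 8).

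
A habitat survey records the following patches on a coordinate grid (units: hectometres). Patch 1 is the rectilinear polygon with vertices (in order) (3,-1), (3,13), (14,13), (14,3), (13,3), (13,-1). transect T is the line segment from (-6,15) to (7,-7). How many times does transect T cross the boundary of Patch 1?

2

The segment meets the boundary at (3.455,-1), (3,-0.231).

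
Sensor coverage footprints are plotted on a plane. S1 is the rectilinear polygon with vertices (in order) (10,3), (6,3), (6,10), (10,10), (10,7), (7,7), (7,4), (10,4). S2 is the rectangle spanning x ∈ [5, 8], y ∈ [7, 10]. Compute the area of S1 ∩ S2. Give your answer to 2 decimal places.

6.00

The intersection is the polygon with vertices (6,10), (8,10), (8,7), (7,7), (6,7).
By the shoelace formula its area is 6.00.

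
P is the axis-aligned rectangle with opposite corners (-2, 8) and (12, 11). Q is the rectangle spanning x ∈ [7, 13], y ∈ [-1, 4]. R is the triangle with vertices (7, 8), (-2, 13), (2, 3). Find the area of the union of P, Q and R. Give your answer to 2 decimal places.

92.30

By inclusion–exclusion:
Individual areas: |P| = 42, |Q| = 30, |R| = 35.
|P∩Q| = 0 (no overlap).
|P∩R| = 14.7.
|Q∩R| = 0.
|P∩Q∩R| = 0.
|P ∪ Q ∪ R| = 107 − 14.7 + 0 = 92.30.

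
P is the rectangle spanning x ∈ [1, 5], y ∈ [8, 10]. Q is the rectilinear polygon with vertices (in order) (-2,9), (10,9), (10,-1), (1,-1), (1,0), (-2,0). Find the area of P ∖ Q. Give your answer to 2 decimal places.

|P| = 8, |P∩Q| = 4.
|P ∖ Q| = |P| − |P∩Q| = 8 − 4 = 4.00.

4.00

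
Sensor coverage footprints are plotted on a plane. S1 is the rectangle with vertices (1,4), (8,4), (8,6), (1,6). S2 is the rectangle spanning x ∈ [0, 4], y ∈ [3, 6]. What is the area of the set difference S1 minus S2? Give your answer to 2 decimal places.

8.00

|S1∩S2|: x∈[1,4], y∈[4,6] → 3·2 = 6.
|S1| = 14.
|S1 ∖ S2| = |S1| − |S1∩S2| = 14 − 6 = 8.00.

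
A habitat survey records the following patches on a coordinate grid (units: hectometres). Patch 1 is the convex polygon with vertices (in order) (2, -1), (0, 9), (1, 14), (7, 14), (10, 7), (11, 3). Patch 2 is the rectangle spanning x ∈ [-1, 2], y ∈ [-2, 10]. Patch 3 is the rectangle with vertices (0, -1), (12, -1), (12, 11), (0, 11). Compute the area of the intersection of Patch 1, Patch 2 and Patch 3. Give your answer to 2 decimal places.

The intersection is the polygon with vertices (0.2,10), (2,10), (2,-1), (0,9).
By the shoelace formula its area is 11.90.

11.90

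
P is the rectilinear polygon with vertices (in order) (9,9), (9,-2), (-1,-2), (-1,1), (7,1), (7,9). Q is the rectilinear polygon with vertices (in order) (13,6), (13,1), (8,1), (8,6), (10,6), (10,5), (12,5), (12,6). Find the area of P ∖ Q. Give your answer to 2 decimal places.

|P| = 46, |P∩Q| = 5.
|P ∖ Q| = |P| − |P∩Q| = 46 − 5 = 41.00.

41.00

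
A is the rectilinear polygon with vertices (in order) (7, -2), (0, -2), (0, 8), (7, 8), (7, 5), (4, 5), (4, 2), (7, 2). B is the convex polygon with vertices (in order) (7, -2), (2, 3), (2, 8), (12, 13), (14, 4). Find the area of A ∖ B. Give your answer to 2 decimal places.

|A| = 61, |A∩B| = 28.5.
|A ∖ B| = |A| − |A∩B| = 61 − 28.5 = 32.50.

32.50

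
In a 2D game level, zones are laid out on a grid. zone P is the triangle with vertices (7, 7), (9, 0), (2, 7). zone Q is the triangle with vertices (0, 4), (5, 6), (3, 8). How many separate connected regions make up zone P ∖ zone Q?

2

zone P ∖ zone Q splits into 2 disjoint pieces (area 14.9286, area 0.0179).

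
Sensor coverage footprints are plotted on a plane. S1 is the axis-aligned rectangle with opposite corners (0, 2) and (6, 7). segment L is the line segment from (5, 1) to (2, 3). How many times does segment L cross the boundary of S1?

The segment meets the boundary at (3.5,2).

1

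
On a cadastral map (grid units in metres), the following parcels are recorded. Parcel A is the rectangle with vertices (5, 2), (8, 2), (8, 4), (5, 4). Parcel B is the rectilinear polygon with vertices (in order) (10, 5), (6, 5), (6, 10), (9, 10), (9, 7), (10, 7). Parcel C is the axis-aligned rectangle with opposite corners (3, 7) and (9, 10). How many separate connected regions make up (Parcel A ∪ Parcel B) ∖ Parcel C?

2

(Parcel A ∪ Parcel B) ∖ Parcel C splits into 2 disjoint pieces (area 6, area 8).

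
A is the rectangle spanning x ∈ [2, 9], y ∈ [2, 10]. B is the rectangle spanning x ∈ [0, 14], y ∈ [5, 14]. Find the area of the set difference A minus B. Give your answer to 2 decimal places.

21.00

|A∩B|: x∈[2,9], y∈[5,10] → 7·5 = 35.
|A| = 56.
|A ∖ B| = |A| − |A∩B| = 56 − 35 = 21.00.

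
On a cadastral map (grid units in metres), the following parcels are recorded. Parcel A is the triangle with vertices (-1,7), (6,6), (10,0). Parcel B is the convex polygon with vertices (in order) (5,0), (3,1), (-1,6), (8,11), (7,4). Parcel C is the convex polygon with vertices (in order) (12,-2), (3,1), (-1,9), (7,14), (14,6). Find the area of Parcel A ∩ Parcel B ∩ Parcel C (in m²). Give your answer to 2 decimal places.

13.88

The intersection is the polygon with vertices (7.059,4.412), (7,4), (6.207,2.414), (0.467,6.067), (0.174,6.652), (0.432,6.795), (6,6).
By the shoelace formula its area is 13.88.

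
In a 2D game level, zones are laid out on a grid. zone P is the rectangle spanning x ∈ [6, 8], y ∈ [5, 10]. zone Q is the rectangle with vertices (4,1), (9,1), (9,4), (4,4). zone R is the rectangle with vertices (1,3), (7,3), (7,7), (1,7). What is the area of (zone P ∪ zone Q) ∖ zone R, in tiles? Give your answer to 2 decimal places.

|zone P ∪ zone Q| = 25.
|(zone P ∪ zone Q) ∩ zone R| = 5.
|(zone P ∪ zone Q) ∖ zone R| = 25 − 5 = 20.00.

20.00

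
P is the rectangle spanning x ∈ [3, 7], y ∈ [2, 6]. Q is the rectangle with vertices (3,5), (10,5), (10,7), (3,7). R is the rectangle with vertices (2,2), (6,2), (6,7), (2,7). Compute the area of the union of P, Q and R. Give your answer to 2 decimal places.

31.00

By inclusion–exclusion:
Individual areas: |P| = 16, |Q| = 14, |R| = 20.
|P∩Q|: x∈[3,7], y∈[5,6] → 4·1 = 4.
|P∩R|: x∈[3,6], y∈[2,6] → 3·4 = 12.
|Q∩R|: x∈[3,6], y∈[5,7] → 3·2 = 6.
|P∩Q∩R| = 3.
|P ∪ Q ∪ R| = 50 − 22 + 3 = 31.00.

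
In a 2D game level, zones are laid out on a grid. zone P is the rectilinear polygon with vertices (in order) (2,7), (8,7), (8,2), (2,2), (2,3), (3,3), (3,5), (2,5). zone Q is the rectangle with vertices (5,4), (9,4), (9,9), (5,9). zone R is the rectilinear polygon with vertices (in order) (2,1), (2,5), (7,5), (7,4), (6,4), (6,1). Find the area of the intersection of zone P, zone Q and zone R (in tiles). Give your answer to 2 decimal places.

2.00

The intersection is the polygon with vertices (6,4), (5,4), (5,5), (7,5), (7,4).
By the shoelace formula its area is 2.00.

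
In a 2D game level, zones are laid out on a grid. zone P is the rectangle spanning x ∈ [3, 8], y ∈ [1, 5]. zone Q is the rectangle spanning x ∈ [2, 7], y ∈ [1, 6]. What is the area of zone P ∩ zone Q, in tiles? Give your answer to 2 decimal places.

|zone P∩zone Q|: x∈[3,7], y∈[1,5] → 4·4 = 16.

16.00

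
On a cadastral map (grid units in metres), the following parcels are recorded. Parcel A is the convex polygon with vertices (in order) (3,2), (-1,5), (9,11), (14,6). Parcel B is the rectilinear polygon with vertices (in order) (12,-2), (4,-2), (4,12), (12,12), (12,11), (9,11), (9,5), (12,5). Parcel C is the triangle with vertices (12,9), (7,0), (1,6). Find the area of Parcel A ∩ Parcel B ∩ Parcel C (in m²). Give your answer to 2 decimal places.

The intersection is the polygon with vertices (9,5), (9.778,5), (9.405,4.329), (4.467,2.533), (4,3), (4,6.818), (9,8.182).
By the shoelace formula its area is 21.41.

21.41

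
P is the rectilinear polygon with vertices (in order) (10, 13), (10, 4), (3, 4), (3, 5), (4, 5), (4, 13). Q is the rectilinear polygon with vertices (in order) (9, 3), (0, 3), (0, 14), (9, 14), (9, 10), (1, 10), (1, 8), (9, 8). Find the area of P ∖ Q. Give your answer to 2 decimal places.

|P| = 55, |P∩Q| = 36.
|P ∖ Q| = |P| − |P∩Q| = 55 − 36 = 19.00.

19.00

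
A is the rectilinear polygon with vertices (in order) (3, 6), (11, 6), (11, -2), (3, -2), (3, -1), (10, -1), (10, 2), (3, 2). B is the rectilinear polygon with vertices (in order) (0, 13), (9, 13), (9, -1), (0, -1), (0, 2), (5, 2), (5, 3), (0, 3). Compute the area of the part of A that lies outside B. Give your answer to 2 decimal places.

|A| = 43, |A∩B| = 22.
|A ∖ B| = |A| − |A∩B| = 43 − 22 = 21.00.

21.00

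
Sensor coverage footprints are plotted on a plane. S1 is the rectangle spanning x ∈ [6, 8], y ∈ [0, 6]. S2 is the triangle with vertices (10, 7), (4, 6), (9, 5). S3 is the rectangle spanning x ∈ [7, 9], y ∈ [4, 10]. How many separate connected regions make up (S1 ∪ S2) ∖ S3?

(S1 ∪ S2) ∖ S3 splits into 2 disjoint pieces (area 11.15, area 0.9167).

2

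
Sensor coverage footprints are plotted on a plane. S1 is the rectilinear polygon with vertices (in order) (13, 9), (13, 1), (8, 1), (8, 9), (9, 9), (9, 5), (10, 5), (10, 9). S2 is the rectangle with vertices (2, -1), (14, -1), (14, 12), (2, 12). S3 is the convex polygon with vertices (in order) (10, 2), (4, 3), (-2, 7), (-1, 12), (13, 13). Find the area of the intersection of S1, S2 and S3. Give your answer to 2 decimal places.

16.35

The intersection is the polygon with vertices (8,9), (9,9), (9,5), (10,5), (10,9), (11.909,9), (10,2), (8,2.333).
By the shoelace formula its area is 16.35.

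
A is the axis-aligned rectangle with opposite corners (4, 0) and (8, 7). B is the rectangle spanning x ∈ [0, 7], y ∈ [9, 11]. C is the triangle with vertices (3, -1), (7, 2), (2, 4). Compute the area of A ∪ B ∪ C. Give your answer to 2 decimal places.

By inclusion–exclusion:
Individual areas: |A| = 28, |B| = 14, |C| = 11.5.
|A∩B| = 0 (no overlap).
|A∩C| = 5.1333.
|B∩C| = 0.
|A∩B∩C| = 0.
|A ∪ B ∪ C| = 53.5 − 5.1333 + 0 = 48.37.

48.37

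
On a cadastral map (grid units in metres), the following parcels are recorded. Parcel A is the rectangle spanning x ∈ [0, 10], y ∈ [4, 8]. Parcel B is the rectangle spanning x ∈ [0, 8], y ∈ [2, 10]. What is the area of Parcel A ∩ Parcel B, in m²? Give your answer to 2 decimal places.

32.00

|Parcel A∩Parcel B|: x∈[0,8], y∈[4,8] → 8·4 = 32.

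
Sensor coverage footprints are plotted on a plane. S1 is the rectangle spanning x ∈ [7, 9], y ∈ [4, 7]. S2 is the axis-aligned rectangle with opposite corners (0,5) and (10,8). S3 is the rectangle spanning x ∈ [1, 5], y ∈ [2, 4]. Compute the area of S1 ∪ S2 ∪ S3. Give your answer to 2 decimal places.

40.00

By inclusion–exclusion:
Individual areas: |S1| = 6, |S2| = 30, |S3| = 8.
|S1∩S2|: x∈[7,9], y∈[5,7] → 2·2 = 4.
|S1∩S3| = 0 (no overlap).
|S2∩S3| = 0 (no overlap).
|S1∩S2∩S3| = 0.
|S1 ∪ S2 ∪ S3| = 44 − 4 + 0 = 40.00.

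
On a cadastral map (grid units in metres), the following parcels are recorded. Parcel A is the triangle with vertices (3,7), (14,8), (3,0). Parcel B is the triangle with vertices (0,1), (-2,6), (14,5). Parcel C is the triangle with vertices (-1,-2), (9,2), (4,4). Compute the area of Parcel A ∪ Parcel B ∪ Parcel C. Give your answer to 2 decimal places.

By inclusion–exclusion:
Individual areas: |Parcel A| = 38.5, |Parcel B| = 39, |Parcel C| = 20.
|Parcel A∩Parcel B| = 16.5736.
|Parcel A∩Parcel C| = 7.7871.
|Parcel B∩Parcel C| = 4.401.
|Parcel A∩Parcel B∩Parcel C| = 3.9149.
|Parcel A ∪ Parcel B ∪ Parcel C| = 97.5 − 28.7618 + 3.9149 = 72.65.

72.65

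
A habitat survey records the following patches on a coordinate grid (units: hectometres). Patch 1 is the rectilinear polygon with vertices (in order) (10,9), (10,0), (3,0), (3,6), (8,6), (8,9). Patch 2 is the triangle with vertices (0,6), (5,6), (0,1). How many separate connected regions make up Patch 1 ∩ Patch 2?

1

Patch 1 ∩ Patch 2 is a single connected region.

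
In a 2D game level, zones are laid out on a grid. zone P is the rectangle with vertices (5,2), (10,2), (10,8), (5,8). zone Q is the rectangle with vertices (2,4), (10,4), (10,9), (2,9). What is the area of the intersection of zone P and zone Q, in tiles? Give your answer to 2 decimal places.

20.00

|zone P∩zone Q|: x∈[5,10], y∈[4,8] → 5·4 = 20.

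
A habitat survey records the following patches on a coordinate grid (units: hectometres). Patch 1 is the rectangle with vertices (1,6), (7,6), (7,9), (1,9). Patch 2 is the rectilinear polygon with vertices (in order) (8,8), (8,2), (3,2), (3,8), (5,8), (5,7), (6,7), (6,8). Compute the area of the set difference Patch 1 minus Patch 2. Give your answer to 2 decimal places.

|Patch 1| = 18, |Patch 1∩Patch 2| = 7.
|Patch 1 ∖ Patch 2| = |Patch 1| − |Patch 1∩Patch 2| = 18 − 7 = 11.00.

11.00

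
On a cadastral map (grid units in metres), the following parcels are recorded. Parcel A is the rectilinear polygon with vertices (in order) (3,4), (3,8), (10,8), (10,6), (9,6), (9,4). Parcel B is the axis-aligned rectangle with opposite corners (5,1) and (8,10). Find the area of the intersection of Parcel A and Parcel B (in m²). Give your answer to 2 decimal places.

12.00

The intersection is the polygon with vertices (8,8), (8,4), (5,4), (5,8).
By the shoelace formula its area is 12.00.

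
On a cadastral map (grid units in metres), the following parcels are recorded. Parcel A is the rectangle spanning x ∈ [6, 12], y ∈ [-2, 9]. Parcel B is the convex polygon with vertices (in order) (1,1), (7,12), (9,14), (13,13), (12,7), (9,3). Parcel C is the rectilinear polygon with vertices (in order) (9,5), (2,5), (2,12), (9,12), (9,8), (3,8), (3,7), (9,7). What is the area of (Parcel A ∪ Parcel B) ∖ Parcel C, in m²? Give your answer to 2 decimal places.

89.97

|Parcel A ∪ Parcel B| = 112.875.
|(Parcel A ∪ Parcel B) ∩ Parcel C| = 22.9091.
|(Parcel A ∪ Parcel B) ∖ Parcel C| = 112.875 − 22.9091 = 89.97.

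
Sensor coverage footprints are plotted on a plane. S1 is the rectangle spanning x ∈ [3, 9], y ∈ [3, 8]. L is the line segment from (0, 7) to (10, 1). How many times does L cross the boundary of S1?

The segment meets the boundary at (6.667,3), (3,5.2).

2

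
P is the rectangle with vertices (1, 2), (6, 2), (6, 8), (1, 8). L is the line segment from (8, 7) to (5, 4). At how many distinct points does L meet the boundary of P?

1

The segment meets the boundary at (6,5).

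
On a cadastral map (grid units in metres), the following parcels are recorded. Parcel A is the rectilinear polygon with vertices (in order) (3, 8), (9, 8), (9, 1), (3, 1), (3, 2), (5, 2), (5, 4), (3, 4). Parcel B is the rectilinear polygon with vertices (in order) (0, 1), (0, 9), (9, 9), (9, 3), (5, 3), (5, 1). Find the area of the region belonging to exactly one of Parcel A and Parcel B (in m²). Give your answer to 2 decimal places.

|Parcel A| = 38, |Parcel B| = 64, |Parcel A∩Parcel B| = 30.
|Parcel A △ Parcel B| = |Parcel A| + |Parcel B| − 2·|Parcel A∩Parcel B| = 38 + 64 − 60 = 42.00.

42.00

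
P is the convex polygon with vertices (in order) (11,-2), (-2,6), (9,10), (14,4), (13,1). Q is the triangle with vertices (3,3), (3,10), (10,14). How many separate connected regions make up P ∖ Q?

P ∖ Q is a single connected region.

1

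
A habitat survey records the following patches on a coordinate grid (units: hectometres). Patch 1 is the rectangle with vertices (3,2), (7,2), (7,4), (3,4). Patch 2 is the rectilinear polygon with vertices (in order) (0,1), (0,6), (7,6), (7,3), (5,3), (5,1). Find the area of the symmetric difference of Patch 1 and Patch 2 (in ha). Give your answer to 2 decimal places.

27.00

|Patch 1| = 8, |Patch 2| = 31, |Patch 1∩Patch 2| = 6.
|Patch 1 △ Patch 2| = |Patch 1| + |Patch 2| − 2·|Patch 1∩Patch 2| = 8 + 31 − 12 = 27.00.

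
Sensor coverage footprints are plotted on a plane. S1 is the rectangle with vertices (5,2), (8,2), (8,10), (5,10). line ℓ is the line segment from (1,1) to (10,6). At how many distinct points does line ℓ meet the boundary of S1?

2

The segment meets the boundary at (8,4.889), (5,3.222).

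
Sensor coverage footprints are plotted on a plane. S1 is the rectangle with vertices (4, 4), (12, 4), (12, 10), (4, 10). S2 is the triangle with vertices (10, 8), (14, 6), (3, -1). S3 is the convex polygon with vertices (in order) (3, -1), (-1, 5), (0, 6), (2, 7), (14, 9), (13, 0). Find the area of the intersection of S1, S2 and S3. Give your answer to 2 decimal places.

The intersection is the polygon with vertices (10.857,4), (6.889,4), (10,8), (12,7), (12,4.727).
By the shoelace formula its area is 12.81.

12.81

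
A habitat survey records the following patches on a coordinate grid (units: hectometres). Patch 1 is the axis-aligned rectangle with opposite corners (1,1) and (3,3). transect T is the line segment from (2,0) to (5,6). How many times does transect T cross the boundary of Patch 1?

2

The segment meets the boundary at (3,2), (2.5,1).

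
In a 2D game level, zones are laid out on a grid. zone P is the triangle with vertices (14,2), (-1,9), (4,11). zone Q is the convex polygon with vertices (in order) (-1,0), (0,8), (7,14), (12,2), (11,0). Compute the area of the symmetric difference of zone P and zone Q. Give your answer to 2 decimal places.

95.88

|zone P| = 32.5, |zone Q| = 120, |zone P∩zone Q| = 28.309.
|zone P △ zone Q| = |zone P| + |zone Q| − 2·|zone P∩zone Q| = 32.5 + 120 − 56.6179 = 95.88.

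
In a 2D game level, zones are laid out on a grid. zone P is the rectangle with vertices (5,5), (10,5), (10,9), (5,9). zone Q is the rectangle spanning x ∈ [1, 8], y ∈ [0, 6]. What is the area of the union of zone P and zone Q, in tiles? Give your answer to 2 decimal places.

By inclusion–exclusion:
Individual areas: |zone P| = 20, |zone Q| = 42.
|zone P∩zone Q|: x∈[5,8], y∈[5,6] → 3·1 = 3.
|zone P ∪ zone Q| = 62 − 3 = 59.00.

59.00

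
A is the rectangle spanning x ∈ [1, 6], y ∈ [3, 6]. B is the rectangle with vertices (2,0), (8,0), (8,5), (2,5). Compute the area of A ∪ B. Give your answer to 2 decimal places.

37.00

By inclusion–exclusion:
Individual areas: |A| = 15, |B| = 30.
|A∩B|: x∈[2,6], y∈[3,5] → 4·2 = 8.
|A ∪ B| = 45 − 8 = 37.00.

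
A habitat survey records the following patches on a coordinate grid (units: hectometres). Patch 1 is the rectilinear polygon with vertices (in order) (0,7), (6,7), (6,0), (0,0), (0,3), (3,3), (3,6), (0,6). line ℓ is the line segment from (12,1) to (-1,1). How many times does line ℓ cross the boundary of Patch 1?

2

The segment meets the boundary at (0,1), (6,1).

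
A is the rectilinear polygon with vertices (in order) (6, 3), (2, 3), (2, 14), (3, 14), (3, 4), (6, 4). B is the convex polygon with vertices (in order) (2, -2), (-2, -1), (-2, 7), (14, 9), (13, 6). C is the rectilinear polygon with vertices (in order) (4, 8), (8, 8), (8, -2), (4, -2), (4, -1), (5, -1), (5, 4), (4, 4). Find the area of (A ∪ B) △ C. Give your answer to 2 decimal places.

98.07

|A ∪ B| = 110.9375.
|(A ∪ B) ∩ C| = 23.9318.
|(A ∪ B) △ C| = 110.9375 + 35 − 47.8636 = 98.07.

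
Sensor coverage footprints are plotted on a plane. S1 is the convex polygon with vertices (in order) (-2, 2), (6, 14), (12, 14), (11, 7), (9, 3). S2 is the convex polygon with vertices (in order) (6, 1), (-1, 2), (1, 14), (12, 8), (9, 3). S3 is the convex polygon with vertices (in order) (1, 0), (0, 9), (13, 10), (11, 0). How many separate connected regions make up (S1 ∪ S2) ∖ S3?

2

(S1 ∪ S2) ∖ S3 splits into 2 disjoint pieces (area 6.8721, area 45.3455).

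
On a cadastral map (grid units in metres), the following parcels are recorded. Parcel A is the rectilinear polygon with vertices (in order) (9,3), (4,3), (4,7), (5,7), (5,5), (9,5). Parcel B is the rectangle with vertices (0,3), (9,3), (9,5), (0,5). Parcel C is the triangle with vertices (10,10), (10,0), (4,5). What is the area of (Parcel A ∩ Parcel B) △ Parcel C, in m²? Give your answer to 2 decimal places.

|Parcel A ∩ Parcel B| = 10.
|(Parcel A ∩ Parcel B) ∩ Parcel C| = 7.6.
|(Parcel A ∩ Parcel B) △ Parcel C| = 10 + 30 − 15.2 = 24.80.

24.80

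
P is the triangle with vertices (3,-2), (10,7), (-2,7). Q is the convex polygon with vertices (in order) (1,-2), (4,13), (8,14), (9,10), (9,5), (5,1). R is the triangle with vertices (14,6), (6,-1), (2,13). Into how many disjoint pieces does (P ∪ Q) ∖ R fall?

(P ∪ Q) ∖ R splits into 2 disjoint pieces (area 37.873, area 14.2469).

2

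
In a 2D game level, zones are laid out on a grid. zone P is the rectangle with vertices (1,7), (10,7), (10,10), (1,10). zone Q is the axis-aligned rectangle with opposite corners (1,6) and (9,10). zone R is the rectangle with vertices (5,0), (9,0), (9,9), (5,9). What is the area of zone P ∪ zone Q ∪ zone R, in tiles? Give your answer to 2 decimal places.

By inclusion–exclusion:
Individual areas: |zone P| = 27, |zone Q| = 32, |zone R| = 36.
|zone P∩zone Q|: x∈[1,9], y∈[7,10] → 8·3 = 24.
|zone P∩zone R|: x∈[5,9], y∈[7,9] → 4·2 = 8.
|zone Q∩zone R|: x∈[5,9], y∈[6,9] → 4·3 = 12.
|zone P∩zone Q∩zone R| = 8.
|zone P ∪ zone Q ∪ zone R| = 95 − 44 + 8 = 59.00.

59.00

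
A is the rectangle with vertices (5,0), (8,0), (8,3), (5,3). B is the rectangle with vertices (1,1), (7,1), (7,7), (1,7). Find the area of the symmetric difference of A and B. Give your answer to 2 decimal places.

37.00

|A∩B|: x∈[5,7], y∈[1,3] → 2·2 = 4.
|A △ B| = |A| + |B| − 2·|A∩B| = 9 + 36 − 8 = 37.00.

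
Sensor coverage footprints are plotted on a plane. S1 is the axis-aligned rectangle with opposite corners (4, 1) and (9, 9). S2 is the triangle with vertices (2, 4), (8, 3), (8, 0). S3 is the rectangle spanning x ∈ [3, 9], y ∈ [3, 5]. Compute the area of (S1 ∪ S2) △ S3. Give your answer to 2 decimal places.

|S1 ∪ S2| = 41.75.
|(S1 ∪ S2) ∩ S3| = 10.6667.
|(S1 ∪ S2) △ S3| = 41.75 + 12 − 21.3333 = 32.42.

32.42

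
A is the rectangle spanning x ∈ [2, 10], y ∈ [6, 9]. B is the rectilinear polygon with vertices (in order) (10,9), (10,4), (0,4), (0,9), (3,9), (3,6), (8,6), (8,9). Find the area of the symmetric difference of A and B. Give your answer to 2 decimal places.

|A| = 24, |B| = 35, |A∩B| = 9.
|A △ B| = |A| + |B| − 2·|A∩B| = 24 + 35 − 18 = 41.00.

41.00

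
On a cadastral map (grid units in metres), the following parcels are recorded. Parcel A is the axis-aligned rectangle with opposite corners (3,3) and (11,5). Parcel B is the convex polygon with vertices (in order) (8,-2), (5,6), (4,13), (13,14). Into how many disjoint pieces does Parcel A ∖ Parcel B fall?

2

Parcel A ∖ Parcel B splits into 2 disjoint pieces (area 2.25, area 5.5).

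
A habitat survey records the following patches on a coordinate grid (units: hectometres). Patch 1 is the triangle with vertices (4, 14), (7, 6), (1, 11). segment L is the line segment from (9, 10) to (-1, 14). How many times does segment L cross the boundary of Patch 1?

2

The segment meets the boundary at (2.571,12.571), (4.882,11.647).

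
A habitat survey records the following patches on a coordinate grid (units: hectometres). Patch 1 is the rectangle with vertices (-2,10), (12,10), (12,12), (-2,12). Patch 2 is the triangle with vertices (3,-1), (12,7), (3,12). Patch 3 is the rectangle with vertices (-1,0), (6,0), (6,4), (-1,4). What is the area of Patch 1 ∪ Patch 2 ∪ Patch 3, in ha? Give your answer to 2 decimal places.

100.46

By inclusion–exclusion:
Individual areas: |Patch 1| = 28, |Patch 2| = 58.5, |Patch 3| = 28.
|Patch 1∩Patch 2| = 3.6.
|Patch 1∩Patch 3| = 0 (no overlap).
|Patch 2∩Patch 3| = 10.4375.
|Patch 1∩Patch 2∩Patch 3| = 0.
|Patch 1 ∪ Patch 2 ∪ Patch 3| = 114.5 − 14.0375 + 0 = 100.46.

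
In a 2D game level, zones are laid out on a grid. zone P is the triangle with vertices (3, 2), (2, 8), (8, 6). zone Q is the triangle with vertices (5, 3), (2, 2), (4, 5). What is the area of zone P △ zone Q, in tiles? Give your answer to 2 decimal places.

15.03

|zone P| = 17, |zone Q| = 3.5, |zone P∩zone Q| = 2.7365.
|zone P △ zone Q| = |zone P| + |zone Q| − 2·|zone P∩zone Q| = 17 + 3.5 − 5.4729 = 15.03.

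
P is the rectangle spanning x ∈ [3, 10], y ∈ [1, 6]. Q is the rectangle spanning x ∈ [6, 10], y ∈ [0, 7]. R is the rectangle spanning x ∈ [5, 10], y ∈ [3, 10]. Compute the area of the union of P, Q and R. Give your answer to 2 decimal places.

59.00

By inclusion–exclusion:
Individual areas: |P| = 35, |Q| = 28, |R| = 35.
|P∩Q|: x∈[6,10], y∈[1,6] → 4·5 = 20.
|P∩R|: x∈[5,10], y∈[3,6] → 5·3 = 15.
|Q∩R|: x∈[6,10], y∈[3,7] → 4·4 = 16.
|P∩Q∩R| = 12.
|P ∪ Q ∪ R| = 98 − 51 + 12 = 59.00.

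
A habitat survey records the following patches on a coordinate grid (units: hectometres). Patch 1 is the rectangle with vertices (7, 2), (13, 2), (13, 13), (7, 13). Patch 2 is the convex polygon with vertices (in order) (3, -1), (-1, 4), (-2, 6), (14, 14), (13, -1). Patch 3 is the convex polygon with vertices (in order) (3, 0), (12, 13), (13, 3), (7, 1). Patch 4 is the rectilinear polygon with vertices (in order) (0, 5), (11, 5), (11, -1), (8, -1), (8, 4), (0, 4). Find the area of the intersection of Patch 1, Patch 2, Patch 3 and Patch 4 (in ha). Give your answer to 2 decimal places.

The intersection is the polygon with vertices (7,5), (11,5), (11,2.333), (10,2), (8,2), (8,4), (7,4).
By the shoelace formula its area is 9.83.

9.83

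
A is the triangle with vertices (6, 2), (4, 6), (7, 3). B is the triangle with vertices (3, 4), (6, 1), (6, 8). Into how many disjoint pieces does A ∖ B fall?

A ∖ B splits into 2 disjoint pieces (area 0.0286, area 1).

2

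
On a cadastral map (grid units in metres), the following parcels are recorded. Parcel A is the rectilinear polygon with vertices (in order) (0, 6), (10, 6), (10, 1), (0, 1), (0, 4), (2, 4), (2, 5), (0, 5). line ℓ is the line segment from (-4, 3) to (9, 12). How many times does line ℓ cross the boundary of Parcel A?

The segment meets the boundary at (0.333,6), (0,5.769).

2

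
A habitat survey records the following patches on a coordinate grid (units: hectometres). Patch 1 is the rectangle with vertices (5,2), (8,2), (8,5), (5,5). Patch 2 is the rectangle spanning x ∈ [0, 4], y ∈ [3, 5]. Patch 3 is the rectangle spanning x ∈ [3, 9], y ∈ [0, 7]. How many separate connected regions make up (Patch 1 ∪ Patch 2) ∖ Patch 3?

1

(Patch 1 ∪ Patch 2) ∖ Patch 3 is a single connected region.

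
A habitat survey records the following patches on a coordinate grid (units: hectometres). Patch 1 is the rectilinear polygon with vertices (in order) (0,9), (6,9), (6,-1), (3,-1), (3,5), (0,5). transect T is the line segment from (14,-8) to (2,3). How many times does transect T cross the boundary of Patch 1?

The segment meets the boundary at (3,2.083), (6,-0.667).

2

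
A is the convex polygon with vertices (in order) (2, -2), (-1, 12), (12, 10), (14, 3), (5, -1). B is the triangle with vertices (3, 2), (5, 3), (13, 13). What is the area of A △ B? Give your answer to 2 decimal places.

|A| = 136.5, |B| = 6, |A∩B| = 5.5762.
|A △ B| = |A| + |B| − 2·|A∩B| = 136.5 + 6 − 11.1524 = 131.35.

131.35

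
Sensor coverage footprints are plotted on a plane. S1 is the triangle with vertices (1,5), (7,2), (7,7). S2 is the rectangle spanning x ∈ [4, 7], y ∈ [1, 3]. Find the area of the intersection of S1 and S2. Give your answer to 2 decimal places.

1.00

The intersection is the polygon with vertices (5,3), (7,3), (7,2).
By the shoelace formula its area is 1.00.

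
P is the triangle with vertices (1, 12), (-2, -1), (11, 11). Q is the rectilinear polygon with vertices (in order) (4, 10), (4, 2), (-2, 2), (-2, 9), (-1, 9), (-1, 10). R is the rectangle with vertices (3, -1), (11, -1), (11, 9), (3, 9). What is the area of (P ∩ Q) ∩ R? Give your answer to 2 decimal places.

4.92

The region (P ∩ Q) ∩ R is the polygon with vertices (4,4.538), (3,3.615), (3,9), (4,9).
By the shoelace formula its area is 4.92.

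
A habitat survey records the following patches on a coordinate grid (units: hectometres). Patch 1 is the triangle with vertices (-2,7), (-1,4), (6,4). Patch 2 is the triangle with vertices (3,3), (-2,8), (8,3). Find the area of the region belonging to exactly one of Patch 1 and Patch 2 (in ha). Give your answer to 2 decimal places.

13.40

|Patch 1| = 10.5, |Patch 2| = 12.5, |Patch 1∩Patch 2| = 4.8.
|Patch 1 △ Patch 2| = |Patch 1| + |Patch 2| − 2·|Patch 1∩Patch 2| = 10.5 + 12.5 − 9.6 = 13.40.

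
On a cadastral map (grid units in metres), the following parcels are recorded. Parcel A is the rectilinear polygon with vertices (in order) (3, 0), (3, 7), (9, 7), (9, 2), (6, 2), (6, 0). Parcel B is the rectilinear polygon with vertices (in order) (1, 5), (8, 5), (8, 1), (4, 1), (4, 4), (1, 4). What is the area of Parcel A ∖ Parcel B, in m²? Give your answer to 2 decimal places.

21.00

|Parcel A| = 36, |Parcel A∩Parcel B| = 15.
|Parcel A ∖ Parcel B| = |Parcel A| − |Parcel A∩Parcel B| = 36 − 15 = 21.00.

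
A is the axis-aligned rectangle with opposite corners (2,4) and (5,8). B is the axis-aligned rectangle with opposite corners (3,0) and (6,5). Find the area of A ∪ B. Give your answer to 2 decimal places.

By inclusion–exclusion:
Individual areas: |A| = 12, |B| = 15.
|A∩B|: x∈[3,5], y∈[4,5] → 2·1 = 2.
|A ∪ B| = 27 − 2 = 25.00.

25.00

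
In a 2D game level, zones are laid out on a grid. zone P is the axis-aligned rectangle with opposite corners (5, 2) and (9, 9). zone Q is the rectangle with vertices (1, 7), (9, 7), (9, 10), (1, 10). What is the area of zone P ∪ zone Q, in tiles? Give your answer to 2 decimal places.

By inclusion–exclusion:
Individual areas: |zone P| = 28, |zone Q| = 24.
|zone P∩zone Q|: x∈[5,9], y∈[7,9] → 4·2 = 8.
|zone P ∪ zone Q| = 52 − 8 = 44.00.

44.00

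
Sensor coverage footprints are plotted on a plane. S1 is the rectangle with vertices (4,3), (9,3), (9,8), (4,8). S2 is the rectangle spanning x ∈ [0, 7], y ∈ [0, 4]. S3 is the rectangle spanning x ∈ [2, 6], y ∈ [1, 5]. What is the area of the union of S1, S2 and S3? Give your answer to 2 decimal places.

52.00

By inclusion–exclusion:
Individual areas: |S1| = 25, |S2| = 28, |S3| = 16.
|S1∩S2|: x∈[4,7], y∈[3,4] → 3·1 = 3.
|S1∩S3|: x∈[4,6], y∈[3,5] → 2·2 = 4.
|S2∩S3|: x∈[2,6], y∈[1,4] → 4·3 = 12.
|S1∩S2∩S3| = 2.
|S1 ∪ S2 ∪ S3| = 69 − 19 + 2 = 52.00.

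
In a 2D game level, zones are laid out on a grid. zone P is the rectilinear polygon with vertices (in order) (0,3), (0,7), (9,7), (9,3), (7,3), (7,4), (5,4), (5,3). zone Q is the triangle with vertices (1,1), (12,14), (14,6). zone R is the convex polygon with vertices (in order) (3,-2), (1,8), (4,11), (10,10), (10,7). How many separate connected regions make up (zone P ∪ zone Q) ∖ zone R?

3

(zone P ∪ zone Q) ∖ zone R splits into 3 disjoint pieces (area 6.4, area 30.6512, area 0.5868).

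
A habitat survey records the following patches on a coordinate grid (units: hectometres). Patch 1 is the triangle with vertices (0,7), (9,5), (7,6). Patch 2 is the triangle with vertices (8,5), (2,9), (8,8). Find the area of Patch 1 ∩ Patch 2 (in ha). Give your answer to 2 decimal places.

0.47

The intersection is the polygon with vertices (7.5,5.333), (6.364,6.091), (7,6), (8,5.5), (8,5.222).
By the shoelace formula its area is 0.47.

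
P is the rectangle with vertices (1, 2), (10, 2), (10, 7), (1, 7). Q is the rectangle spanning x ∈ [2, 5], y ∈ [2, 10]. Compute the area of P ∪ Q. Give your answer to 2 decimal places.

54.00

By inclusion–exclusion:
Individual areas: |P| = 45, |Q| = 24.
|P∩Q|: x∈[2,5], y∈[2,7] → 3·5 = 15.
|P ∪ Q| = 69 − 15 = 54.00.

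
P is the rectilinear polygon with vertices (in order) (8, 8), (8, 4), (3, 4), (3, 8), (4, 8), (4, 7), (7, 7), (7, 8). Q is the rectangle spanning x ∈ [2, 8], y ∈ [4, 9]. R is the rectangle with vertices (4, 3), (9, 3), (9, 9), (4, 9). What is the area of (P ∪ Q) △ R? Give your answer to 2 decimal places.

20.00

|P ∪ Q| = 30.
|(P ∪ Q) ∩ R| = 20.
|(P ∪ Q) △ R| = 30 + 30 − 40 = 20.00.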